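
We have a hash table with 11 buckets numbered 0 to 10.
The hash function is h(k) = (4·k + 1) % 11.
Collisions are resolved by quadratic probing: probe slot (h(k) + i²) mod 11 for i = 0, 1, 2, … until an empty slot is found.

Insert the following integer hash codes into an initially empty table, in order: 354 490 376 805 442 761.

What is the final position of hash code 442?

Insert 354: h=9, slot 9 empty → index 9.
Insert 490: h=3, slot 3 empty → index 3.
Insert 376: h=9, slot 9 occupied → index 10.
Insert 805: h=9, slots 9,10 occupied → index 2.
Insert 442: h=9, slots 9,10,2 occupied → index 7.
Insert 761: h=9, slots 9,10,2,7,3 occupied → index 1.
Table: [∅, 761, 805, 490, ∅, ∅, ∅, 442, ∅, 354, 376]

7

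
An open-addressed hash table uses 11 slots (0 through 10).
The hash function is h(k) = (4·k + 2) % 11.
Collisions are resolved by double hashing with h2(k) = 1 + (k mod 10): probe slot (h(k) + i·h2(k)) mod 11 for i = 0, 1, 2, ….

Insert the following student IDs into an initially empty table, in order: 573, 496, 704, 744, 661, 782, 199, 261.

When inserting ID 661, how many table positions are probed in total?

573 hashes to 6; slot 6 is free -> place at 6.
496 hashes to 6, h2=7; 6 taken -> place at 2.
704 hashes to 2, h2=5; 2 taken -> place at 7.
744 hashes to 8; slot 8 is free -> place at 8.
661 hashes to 6, h2=2; 6,8 taken -> place at 10.
782 hashes to 6, h2=3; 6 taken -> place at 9.
199 hashes to 6, h2=10; 6 taken -> place at 5.
261 hashes to 1; slot 1 is free -> place at 1.
Table: [∅, 261, 496, ∅, ∅, 199, 573, 704, 744, 782, 661]

3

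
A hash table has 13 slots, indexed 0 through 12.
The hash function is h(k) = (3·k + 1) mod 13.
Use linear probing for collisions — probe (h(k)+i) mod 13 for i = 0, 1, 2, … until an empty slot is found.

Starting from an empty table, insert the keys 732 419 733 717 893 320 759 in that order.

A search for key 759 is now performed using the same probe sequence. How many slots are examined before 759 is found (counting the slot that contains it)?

732: h=0 → slot 0
419: h=10 → slot 10
733: h=3 → slot 3
717: h=7 → slot 7
893: h=2 → slot 2
320: h=12 → slot 12
759: h=3, probe 3,4 → slot 4
Table: [732, -, 893, 733, 759, -, -, 717, -, -, 419, -, 320]
Lookup 759: h=3, probe 3,4 → found at 4.

2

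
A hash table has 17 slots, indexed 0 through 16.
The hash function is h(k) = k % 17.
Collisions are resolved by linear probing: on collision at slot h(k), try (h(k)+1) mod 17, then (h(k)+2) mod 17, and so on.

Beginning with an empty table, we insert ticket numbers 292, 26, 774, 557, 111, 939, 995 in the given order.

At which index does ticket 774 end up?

10

292: h=3 → slot 3
26: h=9 → slot 9
774: h=9, probe 9,10 → slot 10
557: h=13 → slot 13
111: h=9, probe 9,10,11 → slot 11
939: h=4 → slot 4
995: h=9, probe 9,10,11,12 → slot 12
Table: [_, _, _, 292, 939, _, _, _, _, 26, 774, 111, 995, 557, _, _, _]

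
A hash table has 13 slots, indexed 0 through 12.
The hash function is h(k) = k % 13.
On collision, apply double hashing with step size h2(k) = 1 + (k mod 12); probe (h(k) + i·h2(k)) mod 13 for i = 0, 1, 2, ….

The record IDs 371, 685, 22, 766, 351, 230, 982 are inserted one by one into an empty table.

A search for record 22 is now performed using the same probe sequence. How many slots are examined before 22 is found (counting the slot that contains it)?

3

371: h=7 → slot 7
685: h=9 → slot 9
22: h=9, h2=11, probe 9,7,5 → slot 5
766: h=12 → slot 12
351: h=0 → slot 0
230: h=9, h2=3, probe 9,12,2 → slot 2
982: h=7, h2=11, probe 7,5,3 → slot 3
Table: [351, ., 230, 982, ., 22, ., 371, ., 685, ., ., 766]
Lookup 22: h=9, h2=11, probe 9,7,5 → found at 5.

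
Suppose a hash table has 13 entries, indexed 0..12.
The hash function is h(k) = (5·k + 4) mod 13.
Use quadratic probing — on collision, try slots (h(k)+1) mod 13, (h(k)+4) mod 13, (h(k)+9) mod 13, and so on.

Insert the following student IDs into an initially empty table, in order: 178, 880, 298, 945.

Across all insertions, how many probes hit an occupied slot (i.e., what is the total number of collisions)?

3

178 hashes to 10; slot 10 is free -> place at 10.
880 hashes to 10; 10 taken -> place at 11.
298 hashes to 12; slot 12 is free -> place at 12.
945 hashes to 10; 10,11 taken -> place at 1.
Table: [_, 945, _, _, _, _, _, _, _, _, 178, 880, 298]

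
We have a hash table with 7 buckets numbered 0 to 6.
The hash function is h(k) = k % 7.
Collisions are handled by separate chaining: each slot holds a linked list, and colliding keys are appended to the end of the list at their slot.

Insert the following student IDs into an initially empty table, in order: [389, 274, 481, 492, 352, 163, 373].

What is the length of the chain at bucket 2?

389 → bucket 4
274 → bucket 1
481 → bucket 5
492 → bucket 2
352 → bucket 2 (collision)
163 → bucket 2 (collision)
373 → bucket 2 (collision)
Final buckets:
0: —
1: 274
2: 492 -> 352 -> 163 -> 373
3: —
4: 389
5: 481
6: —

4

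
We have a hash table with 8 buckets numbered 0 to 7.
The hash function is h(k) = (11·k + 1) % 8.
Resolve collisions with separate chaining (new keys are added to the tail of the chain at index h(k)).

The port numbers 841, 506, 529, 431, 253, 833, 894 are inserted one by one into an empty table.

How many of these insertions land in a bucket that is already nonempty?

2

841 → bucket 4
506 → bucket 7
529 → bucket 4 (collision)
431 → bucket 6
253 → bucket 0
833 → bucket 4 (collision)
894 → bucket 3
Final buckets:
0: 253
1: —
2: —
3: 894
4: 841 -> 529 -> 833
5: —
6: 431
7: 506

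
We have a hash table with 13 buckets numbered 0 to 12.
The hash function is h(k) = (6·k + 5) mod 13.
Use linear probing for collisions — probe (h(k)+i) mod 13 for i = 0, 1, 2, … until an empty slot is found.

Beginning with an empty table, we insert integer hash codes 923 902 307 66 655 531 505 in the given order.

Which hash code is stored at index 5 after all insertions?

Insert 923: h=5, slot 5 empty -> index 5.
Insert 902: h=9, slot 9 empty -> index 9.
Insert 307: h=1, slot 1 empty -> index 1.
Insert 66: h=11, slot 11 empty -> index 11.
Insert 655: h=9, slot 9 occupied -> index 10.
Insert 531: h=6, slot 6 empty -> index 6.
Insert 505: h=6, slot 6 occupied -> index 7.
Table: [∅, 307, ∅, ∅, ∅, 923, 531, 505, ∅, 902, 655, 66, ∅]

923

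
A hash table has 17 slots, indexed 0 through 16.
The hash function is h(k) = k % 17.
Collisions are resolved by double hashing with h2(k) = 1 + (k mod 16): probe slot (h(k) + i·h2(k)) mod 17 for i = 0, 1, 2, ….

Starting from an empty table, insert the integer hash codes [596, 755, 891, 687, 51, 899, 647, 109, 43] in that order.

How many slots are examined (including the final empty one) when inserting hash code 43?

3

Insert 596: h=1, slot 1 empty → index 1.
Insert 755: h=7, slot 7 empty → index 7.
Insert 891: h=7, h2=12, slot 7 occupied → index 2.
Insert 687: h=7, h2=16, slot 7 occupied → index 6.
Insert 51: h=0, slot 0 empty → index 0.
Insert 899: h=15, slot 15 empty → index 15.
Insert 647: h=1, h2=8, slot 1 occupied → index 9.
Insert 109: h=7, h2=14, slot 7 occupied → index 4.
Insert 43: h=9, h2=12, slots 9,4 occupied → index 16.
Table: [51, 596, 891, _, 109, _, 687, 755, _, 647, _, _, _, _, _, 899, 43]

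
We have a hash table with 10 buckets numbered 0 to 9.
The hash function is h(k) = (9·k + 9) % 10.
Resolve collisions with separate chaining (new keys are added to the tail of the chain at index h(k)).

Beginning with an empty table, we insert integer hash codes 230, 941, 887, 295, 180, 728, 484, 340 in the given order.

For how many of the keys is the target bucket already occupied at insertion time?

2

Insert 230: h=9, bucket 9 empty -> new chain.
Insert 941: h=8, bucket 8 empty -> new chain.
Insert 887: h=2, bucket 2 empty -> new chain.
Insert 295: h=4, bucket 4 empty -> new chain.
Insert 180: h=9, bucket 9 nonempty -> append to chain.
Insert 728: h=1, bucket 1 empty -> new chain.
Insert 484: h=5, bucket 5 empty -> new chain.
Insert 340: h=9, bucket 9 nonempty -> append to chain.
Final buckets:
0: .
1: 728
2: 887
3: .
4: 295
5: 484
6: .
7: .
8: 941
9: 230 -> 180 -> 340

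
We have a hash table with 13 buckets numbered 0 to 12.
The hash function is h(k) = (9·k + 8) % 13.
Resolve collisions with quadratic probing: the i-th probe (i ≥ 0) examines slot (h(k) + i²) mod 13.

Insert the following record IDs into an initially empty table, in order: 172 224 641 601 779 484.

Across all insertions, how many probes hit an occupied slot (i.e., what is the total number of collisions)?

8

Insert 172: h=9, slot 9 empty → index 9.
Insert 224: h=9, slot 9 occupied → index 10.
Insert 641: h=5, slot 5 empty → index 5.
Insert 601: h=9, slots 9,10 occupied → index 0.
Insert 779: h=12, slot 12 empty → index 12.
Insert 484: h=9, slots 9,10,0,5,12 occupied → index 8.
Table: [601, -, -, -, -, 641, -, -, 484, 172, 224, -, 779]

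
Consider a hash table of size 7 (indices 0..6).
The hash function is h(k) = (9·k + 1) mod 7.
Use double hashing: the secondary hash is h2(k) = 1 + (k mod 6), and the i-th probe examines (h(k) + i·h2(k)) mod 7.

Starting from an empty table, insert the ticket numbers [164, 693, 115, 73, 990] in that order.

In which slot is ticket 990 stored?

3

Insert 164: h=0, slot 0 empty → index 0.
Insert 693: h=1, slot 1 empty → index 1.
Insert 115: h=0, h2=2, slot 0 occupied → index 2.
Insert 73: h=0, h2=2, slots 0,2 occupied → index 4.
Insert 990: h=0, h2=1, slots 0,1,2 occupied → index 3.
Table: [164, 693, 115, 990, 73, —, —]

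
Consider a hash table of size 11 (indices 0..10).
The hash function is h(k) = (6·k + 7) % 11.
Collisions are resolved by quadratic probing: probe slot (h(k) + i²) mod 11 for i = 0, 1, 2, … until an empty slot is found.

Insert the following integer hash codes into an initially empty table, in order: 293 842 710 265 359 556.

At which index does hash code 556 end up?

3

Insert 293: h=5, slot 5 empty → index 5.
Insert 842: h=10, slot 10 empty → index 10.
Insert 710: h=10, slot 10 occupied → index 0.
Insert 265: h=2, slot 2 empty → index 2.
Insert 359: h=5, slot 5 occupied → index 6.
Insert 556: h=10, slots 10,0 occupied → index 3.
Table: [710, _, 265, 556, _, 293, 359, _, _, _, 842]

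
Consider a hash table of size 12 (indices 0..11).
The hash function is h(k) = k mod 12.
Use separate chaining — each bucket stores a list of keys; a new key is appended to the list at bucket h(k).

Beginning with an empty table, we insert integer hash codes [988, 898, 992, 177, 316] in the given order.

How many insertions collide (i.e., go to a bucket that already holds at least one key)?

988 → bucket 4
898 → bucket 10
992 → bucket 8
177 → bucket 9
316 → bucket 4 (collision)
Final buckets:
0: -
1: -
2: -
3: -
4: 988 -> 316
5: -
6: -
7: -
8: 992
9: 177
10: 898
11: -

1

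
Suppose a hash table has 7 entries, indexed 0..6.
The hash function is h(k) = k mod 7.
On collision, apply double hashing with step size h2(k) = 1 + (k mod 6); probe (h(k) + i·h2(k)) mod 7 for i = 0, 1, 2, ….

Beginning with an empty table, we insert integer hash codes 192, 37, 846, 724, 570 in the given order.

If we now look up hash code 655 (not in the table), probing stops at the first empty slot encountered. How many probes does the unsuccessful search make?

5

192 hashes to 3; slot 3 is free -> place at 3.
37 hashes to 2; slot 2 is free -> place at 2.
846 hashes to 6; slot 6 is free -> place at 6.
724 hashes to 3, h2=5; 3 taken -> place at 1.
570 hashes to 3, h2=1; 3 taken -> place at 4.
Table: [_, 724, 37, 192, 570, _, 846]
Lookup 655: h=4, h2=2, probe 4,6,1,3,5 → slot 5 empty, not found.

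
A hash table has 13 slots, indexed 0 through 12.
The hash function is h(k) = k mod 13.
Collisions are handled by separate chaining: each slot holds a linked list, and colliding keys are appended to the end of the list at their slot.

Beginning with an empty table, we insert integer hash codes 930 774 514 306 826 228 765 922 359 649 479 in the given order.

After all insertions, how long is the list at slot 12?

Insert 930: h=7, bucket 7 empty -> new chain.
Insert 774: h=7, bucket 7 nonempty -> append to chain.
Insert 514: h=7, bucket 7 nonempty -> append to chain.
Insert 306: h=7, bucket 7 nonempty -> append to chain.
Insert 826: h=7, bucket 7 nonempty -> append to chain.
Insert 228: h=7, bucket 7 nonempty -> append to chain.
Insert 765: h=11, bucket 11 empty -> new chain.
Insert 922: h=12, bucket 12 empty -> new chain.
Insert 359: h=8, bucket 8 empty -> new chain.
Insert 649: h=12, bucket 12 nonempty -> append to chain.
Insert 479: h=11, bucket 11 nonempty -> append to chain.
Final buckets:
0: ∅
1: ∅
2: ∅
3: ∅
4: ∅
5: ∅
6: ∅
7: 930 -> 774 -> 514 -> 306 -> 826 -> 228
8: 359
9: ∅
10: ∅
11: 765 -> 479
12: 922 -> 649

2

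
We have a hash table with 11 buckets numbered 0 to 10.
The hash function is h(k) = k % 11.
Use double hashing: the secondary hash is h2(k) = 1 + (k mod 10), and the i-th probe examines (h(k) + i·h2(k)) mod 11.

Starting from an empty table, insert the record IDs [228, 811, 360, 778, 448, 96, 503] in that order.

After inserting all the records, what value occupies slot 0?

96

Insert 228: h=8, slot 8 empty -> index 8.
Insert 811: h=8, h2=2, slot 8 occupied -> index 10.
Insert 360: h=8, h2=1, slot 8 occupied -> index 9.
Insert 778: h=8, h2=9, slot 8 occupied -> index 6.
Insert 448: h=8, h2=9, slots 8,6 occupied -> index 4.
Insert 96: h=8, h2=7, slots 8,4 occupied -> index 0.
Insert 503: h=8, h2=4, slot 8 occupied -> index 1.
Table: [96, 503, ., ., 448, ., 778, ., 228, 360, 811]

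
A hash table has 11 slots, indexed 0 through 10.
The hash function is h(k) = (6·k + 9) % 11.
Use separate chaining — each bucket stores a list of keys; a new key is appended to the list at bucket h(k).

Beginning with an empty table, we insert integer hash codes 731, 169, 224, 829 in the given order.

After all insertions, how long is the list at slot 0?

731 -> bucket 6
169 -> bucket 0
224 -> bucket 0 (collision)
829 -> bucket 0 (collision)
Final buckets:
0: 169 -> 224 -> 829
1: —
2: —
3: —
4: —
5: —
6: 731
7: —
8: —
9: —
10: —

3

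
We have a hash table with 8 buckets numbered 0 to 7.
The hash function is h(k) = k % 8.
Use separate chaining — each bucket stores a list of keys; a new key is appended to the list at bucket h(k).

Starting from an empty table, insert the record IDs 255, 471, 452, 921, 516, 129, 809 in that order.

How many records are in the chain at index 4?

255 -> bucket 7
471 -> bucket 7 (collision)
452 -> bucket 4
921 -> bucket 1
516 -> bucket 4 (collision)
129 -> bucket 1 (collision)
809 -> bucket 1 (collision)
Final buckets:
0: —
1: 921 -> 129 -> 809
2: —
3: —
4: 452 -> 516
5: —
6: —
7: 255 -> 471

2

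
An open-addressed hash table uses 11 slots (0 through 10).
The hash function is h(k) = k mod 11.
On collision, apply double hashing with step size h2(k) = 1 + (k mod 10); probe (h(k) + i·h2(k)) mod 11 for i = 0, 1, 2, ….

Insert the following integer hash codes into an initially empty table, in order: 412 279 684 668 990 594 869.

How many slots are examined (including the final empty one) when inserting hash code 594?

412: h=5 -> slot 5
279: h=4 -> slot 4
684: h=2 -> slot 2
668: h=8 -> slot 8
990: h=0 -> slot 0
594: h=0, h2=5, probe 0,5,10 -> slot 10
869: h=0, h2=10, probe 0,10,9 -> slot 9
Table: [990, —, 684, —, 279, 412, —, —, 668, 869, 594]

3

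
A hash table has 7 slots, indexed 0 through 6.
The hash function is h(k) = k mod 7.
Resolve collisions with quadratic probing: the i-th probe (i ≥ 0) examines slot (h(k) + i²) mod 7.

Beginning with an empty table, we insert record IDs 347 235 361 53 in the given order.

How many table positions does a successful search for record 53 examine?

4

Insert 347: h=4, slot 4 empty => index 4.
Insert 235: h=4, slot 4 occupied => index 5.
Insert 361: h=4, slots 4,5 occupied => index 1.
Insert 53: h=4, slots 4,5,1 occupied => index 6.
Table: [-, 361, -, -, 347, 235, 53]
Lookup 53: h=4, probe 4,5,1,6 → found at 6.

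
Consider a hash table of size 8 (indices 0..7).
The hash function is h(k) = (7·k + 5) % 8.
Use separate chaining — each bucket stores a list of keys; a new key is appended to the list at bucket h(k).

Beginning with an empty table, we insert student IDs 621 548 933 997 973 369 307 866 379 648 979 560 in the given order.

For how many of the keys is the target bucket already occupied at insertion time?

6

Insert 621: h=0, bucket 0 empty -> new chain.
Insert 548: h=1, bucket 1 empty -> new chain.
Insert 933: h=0, bucket 0 nonempty -> append to chain.
Insert 997: h=0, bucket 0 nonempty -> append to chain.
Insert 973: h=0, bucket 0 nonempty -> append to chain.
Insert 369: h=4, bucket 4 empty -> new chain.
Insert 307: h=2, bucket 2 empty -> new chain.
Insert 866: h=3, bucket 3 empty -> new chain.
Insert 379: h=2, bucket 2 nonempty -> append to chain.
Insert 648: h=5, bucket 5 empty -> new chain.
Insert 979: h=2, bucket 2 nonempty -> append to chain.
Insert 560: h=5, bucket 5 nonempty -> append to chain.
Final buckets:
0: 621 -> 933 -> 997 -> 973
1: 548
2: 307 -> 379 -> 979
3: 866
4: 369
5: 648 -> 560
6: _
7: _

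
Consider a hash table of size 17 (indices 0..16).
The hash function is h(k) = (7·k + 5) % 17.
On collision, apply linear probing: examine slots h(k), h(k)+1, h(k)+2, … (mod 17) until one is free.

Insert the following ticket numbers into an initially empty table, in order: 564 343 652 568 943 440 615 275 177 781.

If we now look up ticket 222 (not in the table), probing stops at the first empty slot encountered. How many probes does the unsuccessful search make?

Insert 564: h=9, slot 9 empty => index 9.
Insert 343: h=9, slot 9 occupied => index 10.
Insert 652: h=13, slot 13 empty => index 13.
Insert 568: h=3, slot 3 empty => index 3.
Insert 943: h=10, slot 10 occupied => index 11.
Insert 440: h=8, slot 8 empty => index 8.
Insert 615: h=9, slots 9,10,11 occupied => index 12.
Insert 275: h=9, slots 9,10,11,12,13 occupied => index 14.
Insert 177: h=3, slot 3 occupied => index 4.
Insert 781: h=15, slot 15 empty => index 15.
Table: [-, -, -, 568, 177, -, -, -, 440, 564, 343, 943, 615, 652, 275, 781, -]
Lookup 222: h=12, probe 12,13,14,15,16 → slot 16 empty, not found.

5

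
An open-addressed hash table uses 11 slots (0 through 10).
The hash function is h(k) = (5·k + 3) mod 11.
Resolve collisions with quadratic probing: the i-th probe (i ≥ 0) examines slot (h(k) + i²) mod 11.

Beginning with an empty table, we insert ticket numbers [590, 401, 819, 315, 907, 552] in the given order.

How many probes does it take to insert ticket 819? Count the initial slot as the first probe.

2

590: h=5 -> slot 5
401: h=6 -> slot 6
819: h=6, probe 6,7 -> slot 7
315: h=5, probe 5,6,9 -> slot 9
907: h=6, probe 6,7,10 -> slot 10
552: h=2 -> slot 2
Table: [-, -, 552, -, -, 590, 401, 819, -, 315, 907]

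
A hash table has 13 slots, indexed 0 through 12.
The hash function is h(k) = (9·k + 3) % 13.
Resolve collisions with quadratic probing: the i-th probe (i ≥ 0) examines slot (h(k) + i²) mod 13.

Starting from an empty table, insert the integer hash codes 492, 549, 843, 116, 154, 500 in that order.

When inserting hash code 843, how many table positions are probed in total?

2

Insert 492: h=11, slot 11 empty -> index 11.
Insert 549: h=4, slot 4 empty -> index 4.
Insert 843: h=11, slot 11 occupied -> index 12.
Insert 116: h=7, slot 7 empty -> index 7.
Insert 154: h=11, slots 11,12 occupied -> index 2.
Insert 500: h=5, slot 5 empty -> index 5.
Table: [_, _, 154, _, 549, 500, _, 116, _, _, _, 492, 843]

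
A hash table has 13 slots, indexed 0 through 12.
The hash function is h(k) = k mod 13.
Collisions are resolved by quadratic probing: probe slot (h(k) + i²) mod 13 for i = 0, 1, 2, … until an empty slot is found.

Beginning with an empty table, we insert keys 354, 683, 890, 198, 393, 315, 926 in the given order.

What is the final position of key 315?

2

Insert 354: h=3, slot 3 empty -> index 3.
Insert 683: h=7, slot 7 empty -> index 7.
Insert 890: h=6, slot 6 empty -> index 6.
Insert 198: h=3, slot 3 occupied -> index 4.
Insert 393: h=3, slots 3,4,7 occupied -> index 12.
Insert 315: h=3, slots 3,4,7,12,6 occupied -> index 2.
Insert 926: h=3, slots 3,4,7,12,6,2 occupied -> index 0.
Table: [926, -, 315, 354, 198, -, 890, 683, -, -, -, -, 393]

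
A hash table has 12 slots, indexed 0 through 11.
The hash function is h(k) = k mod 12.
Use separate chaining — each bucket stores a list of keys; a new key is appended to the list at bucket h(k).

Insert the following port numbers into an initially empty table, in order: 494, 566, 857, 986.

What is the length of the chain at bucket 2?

Insert 494: h=2, bucket 2 empty -> new chain.
Insert 566: h=2, bucket 2 nonempty -> append to chain.
Insert 857: h=5, bucket 5 empty -> new chain.
Insert 986: h=2, bucket 2 nonempty -> append to chain.
Final buckets:
0: -
1: -
2: 494 -> 566 -> 986
3: -
4: -
5: 857
6: -
7: -
8: -
9: -
10: -
11: -

3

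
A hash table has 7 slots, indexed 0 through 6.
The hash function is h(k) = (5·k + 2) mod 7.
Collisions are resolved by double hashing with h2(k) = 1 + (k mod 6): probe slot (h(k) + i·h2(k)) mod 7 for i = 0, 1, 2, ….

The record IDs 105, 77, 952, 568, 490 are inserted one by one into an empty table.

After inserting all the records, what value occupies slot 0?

Insert 105: h=2, slot 2 empty -> index 2.
Insert 77: h=2, h2=6, slot 2 occupied -> index 1.
Insert 952: h=2, h2=5, slot 2 occupied -> index 0.
Insert 568: h=0, h2=5, slot 0 occupied -> index 5.
Insert 490: h=2, h2=5, slots 2,0,5 occupied -> index 3.
Table: [952, 77, 105, 490, -, 568, -]

952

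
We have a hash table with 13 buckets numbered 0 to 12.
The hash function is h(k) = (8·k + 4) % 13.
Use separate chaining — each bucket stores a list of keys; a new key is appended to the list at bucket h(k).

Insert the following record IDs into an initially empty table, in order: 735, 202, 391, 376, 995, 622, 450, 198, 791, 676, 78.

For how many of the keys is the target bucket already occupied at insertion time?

4

Insert 735: h=8, bucket 8 empty → new chain.
Insert 202: h=8, bucket 8 nonempty → append to chain.
Insert 391: h=12, bucket 12 empty → new chain.
Insert 376: h=9, bucket 9 empty → new chain.
Insert 995: h=8, bucket 8 nonempty → append to chain.
Insert 622: h=1, bucket 1 empty → new chain.
Insert 450: h=3, bucket 3 empty → new chain.
Insert 198: h=2, bucket 2 empty → new chain.
Insert 791: h=1, bucket 1 nonempty → append to chain.
Insert 676: h=4, bucket 4 empty → new chain.
Insert 78: h=4, bucket 4 nonempty → append to chain.
Final buckets:
0: ∅
1: 622 -> 791
2: 198
3: 450
4: 676 -> 78
5: ∅
6: ∅
7: ∅
8: 735 -> 202 -> 995
9: 376
10: ∅
11: ∅
12: 391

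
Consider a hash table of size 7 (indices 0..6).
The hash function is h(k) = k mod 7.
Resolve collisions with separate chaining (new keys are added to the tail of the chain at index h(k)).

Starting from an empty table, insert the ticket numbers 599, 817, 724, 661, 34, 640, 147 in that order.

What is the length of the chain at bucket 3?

3

599 -> bucket 4
817 -> bucket 5
724 -> bucket 3
661 -> bucket 3 (collision)
34 -> bucket 6
640 -> bucket 3 (collision)
147 -> bucket 0
Final buckets:
0: 147
1: -
2: -
3: 724 -> 661 -> 640
4: 599
5: 817
6: 34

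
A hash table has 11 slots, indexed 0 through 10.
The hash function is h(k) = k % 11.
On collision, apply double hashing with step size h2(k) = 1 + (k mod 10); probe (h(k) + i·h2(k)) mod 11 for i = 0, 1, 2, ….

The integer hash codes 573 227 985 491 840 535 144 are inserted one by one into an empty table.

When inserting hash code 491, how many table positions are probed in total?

573: h=1 => slot 1
227: h=7 => slot 7
985: h=6 => slot 6
491: h=7, h2=2, probe 7,9 => slot 9
840: h=4 => slot 4
535: h=7, h2=6, probe 7,2 => slot 2
144: h=1, h2=5, probe 1,6,0 => slot 0
Table: [144, 573, 535, _, 840, _, 985, 227, _, 491, _]

2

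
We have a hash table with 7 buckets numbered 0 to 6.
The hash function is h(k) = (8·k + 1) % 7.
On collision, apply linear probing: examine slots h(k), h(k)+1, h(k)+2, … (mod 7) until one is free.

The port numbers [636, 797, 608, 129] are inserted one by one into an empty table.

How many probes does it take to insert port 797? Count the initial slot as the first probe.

636: h=0 -> slot 0
797: h=0, probe 0,1 -> slot 1
608: h=0, probe 0,1,2 -> slot 2
129: h=4 -> slot 4
Table: [636, 797, 608, ∅, 129, ∅, ∅]

2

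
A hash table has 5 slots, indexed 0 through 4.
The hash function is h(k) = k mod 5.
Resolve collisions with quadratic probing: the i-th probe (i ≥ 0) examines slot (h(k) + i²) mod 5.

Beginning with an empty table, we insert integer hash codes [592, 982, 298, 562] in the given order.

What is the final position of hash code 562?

Insert 592: h=2, slot 2 empty => index 2.
Insert 982: h=2, slot 2 occupied => index 3.
Insert 298: h=3, slot 3 occupied => index 4.
Insert 562: h=2, slots 2,3 occupied => index 1.
Table: [-, 562, 592, 982, 298]

1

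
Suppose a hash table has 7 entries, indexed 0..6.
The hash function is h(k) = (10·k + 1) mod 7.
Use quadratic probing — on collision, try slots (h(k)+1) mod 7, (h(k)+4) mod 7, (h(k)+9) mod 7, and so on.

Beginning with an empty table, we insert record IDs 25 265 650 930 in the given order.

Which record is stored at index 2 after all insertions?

25 hashes to 6; slot 6 is free -> place at 6.
265 hashes to 5; slot 5 is free -> place at 5.
650 hashes to 5; 5,6 taken -> place at 2.
930 hashes to 5; 5,6,2 taken -> place at 0.
Table: [930, -, 650, -, -, 265, 25]

650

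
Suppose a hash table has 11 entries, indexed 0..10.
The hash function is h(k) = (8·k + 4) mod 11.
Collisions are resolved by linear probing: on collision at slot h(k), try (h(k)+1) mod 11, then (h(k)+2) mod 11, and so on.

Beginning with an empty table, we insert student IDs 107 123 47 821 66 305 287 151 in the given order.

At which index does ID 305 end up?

107: h=2 => slot 2
123: h=9 => slot 9
47: h=6 => slot 6
821: h=5 => slot 5
66: h=4 => slot 4
305: h=2, probe 2,3 => slot 3
287: h=1 => slot 1
151: h=2, probe 2,3,4,5,6,7 => slot 7
Table: [-, 287, 107, 305, 66, 821, 47, 151, -, 123, -]

3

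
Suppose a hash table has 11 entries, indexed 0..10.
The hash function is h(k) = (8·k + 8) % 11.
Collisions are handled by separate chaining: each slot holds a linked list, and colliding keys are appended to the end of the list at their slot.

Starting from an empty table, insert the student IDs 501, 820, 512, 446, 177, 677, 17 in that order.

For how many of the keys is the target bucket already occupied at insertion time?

5

Insert 501: h=1, bucket 1 empty → new chain.
Insert 820: h=1, bucket 1 nonempty → append to chain.
Insert 512: h=1, bucket 1 nonempty → append to chain.
Insert 446: h=1, bucket 1 nonempty → append to chain.
Insert 177: h=5, bucket 5 empty → new chain.
Insert 677: h=1, bucket 1 nonempty → append to chain.
Insert 17: h=1, bucket 1 nonempty → append to chain.
Final buckets:
0: —
1: 501 -> 820 -> 512 -> 446 -> 677 -> 17
2: —
3: —
4: —
5: 177
6: —
7: —
8: —
9: —
10: —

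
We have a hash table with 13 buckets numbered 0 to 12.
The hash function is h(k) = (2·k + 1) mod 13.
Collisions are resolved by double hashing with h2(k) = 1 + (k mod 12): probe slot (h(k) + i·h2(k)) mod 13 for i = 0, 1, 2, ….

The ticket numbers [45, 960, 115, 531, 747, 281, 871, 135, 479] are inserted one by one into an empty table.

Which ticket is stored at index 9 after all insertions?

45 hashes to 0; slot 0 is free -> place at 0.
960 hashes to 10; slot 10 is free -> place at 10.
115 hashes to 10, h2=8; 10 taken -> place at 5.
531 hashes to 10, h2=4; 10 taken -> place at 1.
747 hashes to 0, h2=4; 0 taken -> place at 4.
281 hashes to 4, h2=6; 4,10 taken -> place at 3.
871 hashes to 1, h2=8; 1 taken -> place at 9.
135 hashes to 11; slot 11 is free -> place at 11.
479 hashes to 10, h2=12; 10,9 taken -> place at 8.
Table: [45, 531, ., 281, 747, 115, ., ., 479, 871, 960, 135, .]

871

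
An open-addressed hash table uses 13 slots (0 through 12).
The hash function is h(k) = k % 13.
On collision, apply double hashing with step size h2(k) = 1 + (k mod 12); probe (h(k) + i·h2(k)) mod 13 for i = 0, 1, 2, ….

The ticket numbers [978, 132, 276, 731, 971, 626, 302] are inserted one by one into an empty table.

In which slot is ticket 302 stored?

Insert 978: h=3, slot 3 empty → index 3.
Insert 132: h=2, slot 2 empty → index 2.
Insert 276: h=3, h2=1, slot 3 occupied → index 4.
Insert 731: h=3, h2=12, slots 3,2 occupied → index 1.
Insert 971: h=9, slot 9 empty → index 9.
Insert 626: h=2, h2=3, slot 2 occupied → index 5.
Insert 302: h=3, h2=3, slot 3 occupied → index 6.
Table: [∅, 731, 132, 978, 276, 626, 302, ∅, ∅, 971, ∅, ∅, ∅]

6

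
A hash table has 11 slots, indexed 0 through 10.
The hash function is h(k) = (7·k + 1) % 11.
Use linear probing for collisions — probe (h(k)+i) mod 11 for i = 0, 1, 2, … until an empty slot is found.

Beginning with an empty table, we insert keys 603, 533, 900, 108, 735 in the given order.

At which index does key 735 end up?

603: h=9 → slot 9
533: h=3 → slot 3
900: h=9, probe 9,10 → slot 10
108: h=9, probe 9,10,0 → slot 0
735: h=9, probe 9,10,0,1 → slot 1
Table: [108, 735, ., 533, ., ., ., ., ., 603, 900]

1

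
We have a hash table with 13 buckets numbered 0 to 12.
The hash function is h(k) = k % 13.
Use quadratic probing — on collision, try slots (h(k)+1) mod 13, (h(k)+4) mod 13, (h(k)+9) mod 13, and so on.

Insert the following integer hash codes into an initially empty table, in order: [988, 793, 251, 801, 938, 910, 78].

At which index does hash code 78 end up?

3

Insert 988: h=0, slot 0 empty → index 0.
Insert 793: h=0, slot 0 occupied → index 1.
Insert 251: h=4, slot 4 empty → index 4.
Insert 801: h=8, slot 8 empty → index 8.
Insert 938: h=2, slot 2 empty → index 2.
Insert 910: h=0, slots 0,1,4 occupied → index 9.
Insert 78: h=0, slots 0,1,4,9 occupied → index 3.
Table: [988, 793, 938, 78, 251, _, _, _, 801, 910, _, _, _]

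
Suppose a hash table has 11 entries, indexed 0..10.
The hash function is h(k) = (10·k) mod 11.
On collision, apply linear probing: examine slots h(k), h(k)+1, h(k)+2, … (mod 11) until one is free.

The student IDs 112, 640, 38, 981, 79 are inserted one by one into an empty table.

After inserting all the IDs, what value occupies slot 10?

640

112: h=9 -> slot 9
640: h=9, probe 9,10 -> slot 10
38: h=6 -> slot 6
981: h=9, probe 9,10,0 -> slot 0
79: h=9, probe 9,10,0,1 -> slot 1
Table: [981, 79, —, —, —, —, 38, —, —, 112, 640]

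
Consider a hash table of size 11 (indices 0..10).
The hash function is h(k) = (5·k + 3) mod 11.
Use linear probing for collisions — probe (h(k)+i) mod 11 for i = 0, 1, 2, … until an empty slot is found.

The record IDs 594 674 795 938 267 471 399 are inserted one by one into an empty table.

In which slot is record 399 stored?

594: h=3 => slot 3
674: h=7 => slot 7
795: h=7, probe 7,8 => slot 8
938: h=7, probe 7,8,9 => slot 9
267: h=7, probe 7,8,9,10 => slot 10
471: h=4 => slot 4
399: h=7, probe 7,8,9,10,0 => slot 0
Table: [399, _, _, 594, 471, _, _, 674, 795, 938, 267]

0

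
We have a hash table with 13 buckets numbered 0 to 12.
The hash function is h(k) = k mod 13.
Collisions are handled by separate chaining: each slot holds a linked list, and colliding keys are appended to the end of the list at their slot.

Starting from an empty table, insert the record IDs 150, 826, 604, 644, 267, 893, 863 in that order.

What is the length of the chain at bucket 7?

4

150 -> bucket 7
826 -> bucket 7 (collision)
604 -> bucket 6
644 -> bucket 7 (collision)
267 -> bucket 7 (collision)
893 -> bucket 9
863 -> bucket 5
Final buckets:
0: ∅
1: ∅
2: ∅
3: ∅
4: ∅
5: 863
6: 604
7: 150 -> 826 -> 644 -> 267
8: ∅
9: 893
10: ∅
11: ∅
12: ∅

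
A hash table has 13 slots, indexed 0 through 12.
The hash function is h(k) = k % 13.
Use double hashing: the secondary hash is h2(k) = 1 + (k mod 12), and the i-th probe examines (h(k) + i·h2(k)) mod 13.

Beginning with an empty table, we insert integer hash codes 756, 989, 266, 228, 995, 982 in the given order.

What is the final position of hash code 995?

5

Insert 756: h=2, slot 2 empty -> index 2.
Insert 989: h=1, slot 1 empty -> index 1.
Insert 266: h=6, slot 6 empty -> index 6.
Insert 228: h=7, slot 7 empty -> index 7.
Insert 995: h=7, h2=12, slots 7,6 occupied -> index 5.
Insert 982: h=7, h2=11, slots 7,5 occupied -> index 3.
Table: [_, 989, 756, 982, _, 995, 266, 228, _, _, _, _, _]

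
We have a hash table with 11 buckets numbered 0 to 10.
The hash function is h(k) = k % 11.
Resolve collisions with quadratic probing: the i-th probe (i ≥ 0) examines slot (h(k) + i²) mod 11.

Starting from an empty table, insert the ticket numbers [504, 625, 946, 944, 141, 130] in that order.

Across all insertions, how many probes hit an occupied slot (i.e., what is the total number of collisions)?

10

Insert 504: h=9, slot 9 empty → index 9.
Insert 625: h=9, slot 9 occupied → index 10.
Insert 946: h=0, slot 0 empty → index 0.
Insert 944: h=9, slots 9,10 occupied → index 2.
Insert 141: h=9, slots 9,10,2 occupied → index 7.
Insert 130: h=9, slots 9,10,2,7 occupied → index 3.
Table: [946, _, 944, 130, _, _, _, 141, _, 504, 625]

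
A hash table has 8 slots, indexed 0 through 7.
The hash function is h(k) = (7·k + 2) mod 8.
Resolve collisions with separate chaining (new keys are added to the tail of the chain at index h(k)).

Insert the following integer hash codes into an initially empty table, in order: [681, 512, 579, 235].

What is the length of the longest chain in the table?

2

681 → bucket 1
512 → bucket 2
579 → bucket 7
235 → bucket 7 (collision)
Final buckets:
0: —
1: 681
2: 512
3: —
4: —
5: —
6: —
7: 579 -> 235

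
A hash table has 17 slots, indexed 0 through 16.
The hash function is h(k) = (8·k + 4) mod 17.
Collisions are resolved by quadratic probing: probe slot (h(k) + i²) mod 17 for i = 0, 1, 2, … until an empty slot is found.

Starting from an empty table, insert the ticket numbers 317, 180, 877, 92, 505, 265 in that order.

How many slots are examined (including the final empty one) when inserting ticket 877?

2

317: h=7 => slot 7
180: h=16 => slot 16
877: h=16, probe 16,0 => slot 0
92: h=9 => slot 9
505: h=15 => slot 15
265: h=16, probe 16,0,3 => slot 3
Table: [877, _, _, 265, _, _, _, 317, _, 92, _, _, _, _, _, 505, 180]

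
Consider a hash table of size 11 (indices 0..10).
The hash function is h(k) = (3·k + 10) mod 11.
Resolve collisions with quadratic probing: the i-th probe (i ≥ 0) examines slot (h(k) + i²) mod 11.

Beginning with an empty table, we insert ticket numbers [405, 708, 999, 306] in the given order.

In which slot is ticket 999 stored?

5

405 hashes to 4; slot 4 is free => place at 4.
708 hashes to 0; slot 0 is free => place at 0.
999 hashes to 4; 4 taken => place at 5.
306 hashes to 4; 4,5 taken => place at 8.
Table: [708, —, —, —, 405, 999, —, —, 306, —, —]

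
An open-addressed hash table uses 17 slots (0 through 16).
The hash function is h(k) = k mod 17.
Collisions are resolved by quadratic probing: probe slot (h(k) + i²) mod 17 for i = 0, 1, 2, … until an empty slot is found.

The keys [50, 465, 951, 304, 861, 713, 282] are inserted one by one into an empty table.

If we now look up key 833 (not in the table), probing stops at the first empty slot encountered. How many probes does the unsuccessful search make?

2

50 hashes to 16; slot 16 is free => place at 16.
465 hashes to 6; slot 6 is free => place at 6.
951 hashes to 16; 16 taken => place at 0.
304 hashes to 15; slot 15 is free => place at 15.
861 hashes to 11; slot 11 is free => place at 11.
713 hashes to 16; 16,0 taken => place at 3.
282 hashes to 10; slot 10 is free => place at 10.
Table: [951, —, —, 713, —, —, 465, —, —, —, 282, 861, —, —, —, 304, 50]
Lookup 833: h=0, probe 0,1 → slot 1 empty, not found.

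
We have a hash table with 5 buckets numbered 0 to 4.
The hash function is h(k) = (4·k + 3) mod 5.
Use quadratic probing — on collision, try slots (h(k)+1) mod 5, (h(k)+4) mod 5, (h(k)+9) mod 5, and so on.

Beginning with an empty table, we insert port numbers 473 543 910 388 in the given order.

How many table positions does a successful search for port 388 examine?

473: h=0 → slot 0
543: h=0, probe 0,1 → slot 1
910: h=3 → slot 3
388: h=0, probe 0,1,4 → slot 4
Table: [473, 543, -, 910, 388]
Lookup 388: h=0, probe 0,1,4 → found at 4.

3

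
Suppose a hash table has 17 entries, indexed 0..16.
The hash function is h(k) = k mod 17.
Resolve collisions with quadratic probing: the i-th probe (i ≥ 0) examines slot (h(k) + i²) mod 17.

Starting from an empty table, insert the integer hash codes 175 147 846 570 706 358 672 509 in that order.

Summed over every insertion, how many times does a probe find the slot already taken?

5

175: h=5 → slot 5
147: h=11 → slot 11
846: h=13 → slot 13
570: h=9 → slot 9
706: h=9, probe 9,10 → slot 10
358: h=1 → slot 1
672: h=9, probe 9,10,13,1,8 → slot 8
509: h=16 → slot 16
Table: [_, 358, _, _, _, 175, _, _, 672, 570, 706, 147, _, 846, _, _, 509]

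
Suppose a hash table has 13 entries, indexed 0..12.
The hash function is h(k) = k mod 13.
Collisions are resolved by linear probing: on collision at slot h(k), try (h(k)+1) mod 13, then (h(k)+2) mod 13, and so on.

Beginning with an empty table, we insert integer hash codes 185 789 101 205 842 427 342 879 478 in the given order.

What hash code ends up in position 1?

185 hashes to 3; slot 3 is free → place at 3.
789 hashes to 9; slot 9 is free → place at 9.
101 hashes to 10; slot 10 is free → place at 10.
205 hashes to 10; 10 taken → place at 11.
842 hashes to 10; 10,11 taken → place at 12.
427 hashes to 11; 11,12 taken → place at 0.
342 hashes to 4; slot 4 is free → place at 4.
879 hashes to 8; slot 8 is free → place at 8.
478 hashes to 10; 10,11,12,0 taken → place at 1.
Table: [427, 478, -, 185, 342, -, -, -, 879, 789, 101, 205, 842]

478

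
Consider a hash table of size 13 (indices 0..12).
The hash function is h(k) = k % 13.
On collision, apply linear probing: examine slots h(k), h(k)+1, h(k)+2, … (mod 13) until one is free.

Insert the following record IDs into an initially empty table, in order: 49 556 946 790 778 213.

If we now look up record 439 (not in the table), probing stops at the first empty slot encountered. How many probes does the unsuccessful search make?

Insert 49: h=10, slot 10 empty → index 10.
Insert 556: h=10, slot 10 occupied → index 11.
Insert 946: h=10, slots 10,11 occupied → index 12.
Insert 790: h=10, slots 10,11,12 occupied → index 0.
Insert 778: h=11, slots 11,12,0 occupied → index 1.
Insert 213: h=5, slot 5 empty → index 5.
Table: [790, 778, ∅, ∅, ∅, 213, ∅, ∅, ∅, ∅, 49, 556, 946]
Lookup 439: h=10, probe 10,11,12,0,1,2 → slot 2 empty, not found.

6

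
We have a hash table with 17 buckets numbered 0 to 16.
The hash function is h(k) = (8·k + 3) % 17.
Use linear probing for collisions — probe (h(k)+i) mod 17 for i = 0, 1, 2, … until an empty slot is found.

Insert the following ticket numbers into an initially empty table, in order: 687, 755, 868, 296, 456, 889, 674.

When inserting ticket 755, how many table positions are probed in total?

2

Insert 687: h=8, slot 8 empty => index 8.
Insert 755: h=8, slot 8 occupied => index 9.
Insert 868: h=11, slot 11 empty => index 11.
Insert 296: h=8, slots 8,9 occupied => index 10.
Insert 456: h=13, slot 13 empty => index 13.
Insert 889: h=9, slots 9,10,11 occupied => index 12.
Insert 674: h=6, slot 6 empty => index 6.
Table: [∅, ∅, ∅, ∅, ∅, ∅, 674, ∅, 687, 755, 296, 868, 889, 456, ∅, ∅, ∅]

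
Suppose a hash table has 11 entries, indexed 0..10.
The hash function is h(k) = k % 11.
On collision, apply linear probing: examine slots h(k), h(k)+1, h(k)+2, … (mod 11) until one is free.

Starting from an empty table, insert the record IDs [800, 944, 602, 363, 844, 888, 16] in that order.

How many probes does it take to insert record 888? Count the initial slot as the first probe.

800: h=8 -> slot 8
944: h=9 -> slot 9
602: h=8, probe 8,9,10 -> slot 10
363: h=0 -> slot 0
844: h=8, probe 8,9,10,0,1 -> slot 1
888: h=8, probe 8,9,10,0,1,2 -> slot 2
16: h=5 -> slot 5
Table: [363, 844, 888, ∅, ∅, 16, ∅, ∅, 800, 944, 602]

6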